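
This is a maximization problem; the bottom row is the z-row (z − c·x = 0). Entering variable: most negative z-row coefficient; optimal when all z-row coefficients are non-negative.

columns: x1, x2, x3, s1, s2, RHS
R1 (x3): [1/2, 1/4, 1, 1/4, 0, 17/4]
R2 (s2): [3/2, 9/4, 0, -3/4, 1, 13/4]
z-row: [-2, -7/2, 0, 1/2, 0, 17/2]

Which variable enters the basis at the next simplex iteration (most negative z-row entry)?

x2

Negative z-row entries: x1: -2, x2: -7/2.
The most negative is -7/2 in column x2, so x2 enters.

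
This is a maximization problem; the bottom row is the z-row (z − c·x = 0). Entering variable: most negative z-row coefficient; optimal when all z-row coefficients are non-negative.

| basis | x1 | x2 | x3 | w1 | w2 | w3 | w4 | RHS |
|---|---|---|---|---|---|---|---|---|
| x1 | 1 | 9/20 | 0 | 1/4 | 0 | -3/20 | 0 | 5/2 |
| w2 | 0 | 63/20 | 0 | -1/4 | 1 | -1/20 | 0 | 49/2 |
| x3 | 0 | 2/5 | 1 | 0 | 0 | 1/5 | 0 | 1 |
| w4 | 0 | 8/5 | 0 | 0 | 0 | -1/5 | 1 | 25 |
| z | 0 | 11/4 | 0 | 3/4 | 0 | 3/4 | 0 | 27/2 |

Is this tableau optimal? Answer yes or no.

Every z-row coefficient is ≥ 0, so the tableau is optimal.

yes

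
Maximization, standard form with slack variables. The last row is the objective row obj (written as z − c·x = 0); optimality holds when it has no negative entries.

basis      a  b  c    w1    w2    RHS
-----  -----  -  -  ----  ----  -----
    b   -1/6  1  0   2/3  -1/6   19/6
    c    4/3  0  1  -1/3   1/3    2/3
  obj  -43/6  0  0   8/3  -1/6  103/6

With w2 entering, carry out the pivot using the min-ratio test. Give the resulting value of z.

Ratio test on column w2 — row 1: entry -1/6 ≤ 0; row 2: (2/3)/(1/3) = 2. Minimum is 2 at row 2 (c leaves); pivot element 1/3.
Pivot on row 2; the obj-row RHS becomes 103/6 − (-1/6)·2 = 35/2.

35/2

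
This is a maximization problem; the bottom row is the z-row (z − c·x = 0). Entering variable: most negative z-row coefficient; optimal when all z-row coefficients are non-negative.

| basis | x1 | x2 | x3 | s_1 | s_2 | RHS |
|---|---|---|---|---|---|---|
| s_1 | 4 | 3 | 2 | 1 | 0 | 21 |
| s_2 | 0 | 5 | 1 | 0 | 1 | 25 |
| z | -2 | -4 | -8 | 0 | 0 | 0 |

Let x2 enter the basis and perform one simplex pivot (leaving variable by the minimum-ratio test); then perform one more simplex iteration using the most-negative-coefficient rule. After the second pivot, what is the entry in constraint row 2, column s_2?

2/7

Ratio test on column x2 — row 1: 21/3 = 7; row 2: 25/5 = 5. Minimum is 5 at row 2 (s_2 leaves); pivot element 5.
Divide row 2 by 5; eliminate column x2 from the other rows.
Second iteration: most negative z-row entry is -36/5 in column x3, so x3 enters.
Ratio test on column x3 — row 1: 6/(7/5) = 30/7; row 2: 5/(1/5) = 25. Minimum is 30/7 at row 1 (s_1 leaves); pivot element 7/5.
Divide row 1 by 7/5; eliminate column x3 from the other rows.
After both pivots, the entry at constraint row 2, column s_2 is 2/7.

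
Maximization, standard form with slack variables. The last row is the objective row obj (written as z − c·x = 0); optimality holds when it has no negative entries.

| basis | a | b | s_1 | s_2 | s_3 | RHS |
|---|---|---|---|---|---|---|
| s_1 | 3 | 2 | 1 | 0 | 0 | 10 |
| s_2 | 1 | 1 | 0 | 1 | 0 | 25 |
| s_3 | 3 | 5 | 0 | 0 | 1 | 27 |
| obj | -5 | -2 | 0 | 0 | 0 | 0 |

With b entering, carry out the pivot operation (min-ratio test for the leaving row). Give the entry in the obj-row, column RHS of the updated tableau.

Ratio test on column b — row 1: 10/2 = 5; row 2: 25/1 = 25; row 3: 27/5 = 27/5. Minimum is 5 at row 1 (s_1 leaves); pivot element 2.
Divide row 1 by 2; eliminate column b from the other rows.
obj-row update in column RHS: 0 − (-2)·5 = 10.

10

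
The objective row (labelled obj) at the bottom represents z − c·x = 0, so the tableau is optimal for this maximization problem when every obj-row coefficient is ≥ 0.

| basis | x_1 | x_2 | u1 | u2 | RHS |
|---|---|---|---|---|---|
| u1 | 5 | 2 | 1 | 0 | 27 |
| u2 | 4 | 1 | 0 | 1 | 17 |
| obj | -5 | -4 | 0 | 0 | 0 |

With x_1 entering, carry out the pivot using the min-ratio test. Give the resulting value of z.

85/4

Ratio test on column x_1 — row 1: 27/5 = 27/5; row 2: 17/4 = 17/4. Minimum is 17/4 at row 2 (u2 leaves); pivot element 4.
Pivot on row 2; the obj-row RHS becomes 0 − (-5)·(17/4) = 85/4.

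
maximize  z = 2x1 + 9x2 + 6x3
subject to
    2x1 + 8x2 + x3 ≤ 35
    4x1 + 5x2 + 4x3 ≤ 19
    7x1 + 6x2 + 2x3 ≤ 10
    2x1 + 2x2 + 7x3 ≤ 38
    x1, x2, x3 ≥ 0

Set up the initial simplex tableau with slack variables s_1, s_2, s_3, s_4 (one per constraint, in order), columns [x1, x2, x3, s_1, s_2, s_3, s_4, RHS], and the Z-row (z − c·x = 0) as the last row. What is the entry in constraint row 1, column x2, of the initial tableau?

8

Constraint 1 has coefficient 8 on x2.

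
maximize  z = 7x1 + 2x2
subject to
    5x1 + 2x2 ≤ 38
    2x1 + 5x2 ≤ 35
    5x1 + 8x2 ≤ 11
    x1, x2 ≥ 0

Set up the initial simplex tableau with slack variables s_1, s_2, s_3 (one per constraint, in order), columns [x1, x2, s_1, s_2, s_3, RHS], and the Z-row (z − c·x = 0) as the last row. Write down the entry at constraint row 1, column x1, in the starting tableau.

Constraint 1 has coefficient 5 on x1.

5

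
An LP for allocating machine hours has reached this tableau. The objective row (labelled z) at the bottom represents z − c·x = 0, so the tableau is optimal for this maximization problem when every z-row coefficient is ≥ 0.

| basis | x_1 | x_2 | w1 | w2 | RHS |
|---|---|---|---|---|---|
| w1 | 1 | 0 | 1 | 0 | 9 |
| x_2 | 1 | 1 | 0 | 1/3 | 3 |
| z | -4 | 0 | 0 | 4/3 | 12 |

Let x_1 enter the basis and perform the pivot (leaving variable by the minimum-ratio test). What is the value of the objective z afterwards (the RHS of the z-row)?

Ratio test on column x_1 — row 1: 9/1 = 9; row 2: 3/1 = 3. Minimum is 3 at row 2 (x_2 leaves); pivot element 1.
Pivot on row 2; the z-row RHS becomes 12 − (-4)·3 = 24.

24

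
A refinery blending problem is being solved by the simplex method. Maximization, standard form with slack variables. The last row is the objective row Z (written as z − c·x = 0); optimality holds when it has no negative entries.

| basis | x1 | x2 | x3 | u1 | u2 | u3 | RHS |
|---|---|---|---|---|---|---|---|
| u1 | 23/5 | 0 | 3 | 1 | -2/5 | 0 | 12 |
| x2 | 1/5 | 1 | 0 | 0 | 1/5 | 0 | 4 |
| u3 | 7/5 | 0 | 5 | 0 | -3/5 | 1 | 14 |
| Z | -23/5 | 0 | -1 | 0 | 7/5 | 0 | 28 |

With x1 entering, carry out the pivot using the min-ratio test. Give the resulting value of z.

Ratio test on column x1 — row 1: 12/(23/5) = 60/23; row 2: 4/(1/5) = 20; row 3: 14/(7/5) = 10. Minimum is 60/23 at row 1 (u1 leaves); pivot element 23/5.
Pivot on row 1; the Z-row RHS becomes 28 − (-23/5)·(60/23) = 40.

40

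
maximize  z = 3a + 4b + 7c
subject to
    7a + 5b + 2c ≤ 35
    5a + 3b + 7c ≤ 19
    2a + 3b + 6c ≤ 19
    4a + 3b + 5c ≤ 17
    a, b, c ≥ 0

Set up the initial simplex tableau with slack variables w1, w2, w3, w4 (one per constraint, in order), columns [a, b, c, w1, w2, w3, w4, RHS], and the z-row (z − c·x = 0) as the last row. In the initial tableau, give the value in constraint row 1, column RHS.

35

The RHS of constraint 1 is b_1 = 35.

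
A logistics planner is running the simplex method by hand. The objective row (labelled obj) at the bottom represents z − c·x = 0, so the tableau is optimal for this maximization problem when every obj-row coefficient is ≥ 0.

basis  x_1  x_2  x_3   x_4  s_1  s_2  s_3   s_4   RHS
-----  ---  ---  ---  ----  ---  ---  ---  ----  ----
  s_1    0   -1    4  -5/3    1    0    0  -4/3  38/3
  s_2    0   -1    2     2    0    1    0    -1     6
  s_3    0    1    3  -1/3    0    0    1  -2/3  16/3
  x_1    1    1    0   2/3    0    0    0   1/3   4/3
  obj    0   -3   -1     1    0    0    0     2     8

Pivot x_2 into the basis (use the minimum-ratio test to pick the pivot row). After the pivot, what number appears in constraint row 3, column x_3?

3

Ratio test on column x_2 — row 1: entry -1 ≤ 0; row 2: entry -1 ≤ 0; row 3: (16/3)/1 = 16/3; row 4: (4/3)/1 = 4/3. Minimum is 4/3 at row 4 (x_1 leaves); pivot element 1.
Divide row 4 by 1; eliminate column x_2 from the other rows.
Row 3 update in column x_3: 3 − 1·0 = 3.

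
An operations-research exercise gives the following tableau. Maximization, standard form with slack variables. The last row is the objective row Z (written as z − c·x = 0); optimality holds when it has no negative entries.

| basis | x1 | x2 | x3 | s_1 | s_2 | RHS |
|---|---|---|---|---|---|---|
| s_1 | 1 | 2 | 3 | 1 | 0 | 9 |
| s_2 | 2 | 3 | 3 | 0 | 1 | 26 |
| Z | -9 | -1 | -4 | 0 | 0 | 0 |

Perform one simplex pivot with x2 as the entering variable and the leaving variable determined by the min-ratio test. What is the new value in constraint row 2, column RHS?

Ratio test on column x2 — row 1: 9/2 = 9/2; row 2: 26/3 = 26/3. Minimum is 9/2 at row 1 (s_1 leaves); pivot element 2.
Divide row 1 by 2; eliminate column x2 from the other rows.
Row 2 update in column RHS: 26 − 3·(9/2) = 25/2.

25/2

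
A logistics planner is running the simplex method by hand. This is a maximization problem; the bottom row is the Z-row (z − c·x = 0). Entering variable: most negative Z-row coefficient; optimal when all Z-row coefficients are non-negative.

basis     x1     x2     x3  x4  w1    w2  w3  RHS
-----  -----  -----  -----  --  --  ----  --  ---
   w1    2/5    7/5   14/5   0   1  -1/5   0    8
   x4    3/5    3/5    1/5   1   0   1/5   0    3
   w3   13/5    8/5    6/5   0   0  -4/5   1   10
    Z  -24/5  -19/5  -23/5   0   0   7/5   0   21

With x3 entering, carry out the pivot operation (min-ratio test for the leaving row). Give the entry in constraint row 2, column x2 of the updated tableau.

1/2

Ratio test on column x3 — row 1: 8/(14/5) = 20/7; row 2: 3/(1/5) = 15; row 3: 10/(6/5) = 25/3. Minimum is 20/7 at row 1 (w1 leaves); pivot element 14/5.
Divide row 1 by 14/5; eliminate column x3 from the other rows.
Row 2 update in column x2: 3/5 − (1/5)·(1/2) = 1/2.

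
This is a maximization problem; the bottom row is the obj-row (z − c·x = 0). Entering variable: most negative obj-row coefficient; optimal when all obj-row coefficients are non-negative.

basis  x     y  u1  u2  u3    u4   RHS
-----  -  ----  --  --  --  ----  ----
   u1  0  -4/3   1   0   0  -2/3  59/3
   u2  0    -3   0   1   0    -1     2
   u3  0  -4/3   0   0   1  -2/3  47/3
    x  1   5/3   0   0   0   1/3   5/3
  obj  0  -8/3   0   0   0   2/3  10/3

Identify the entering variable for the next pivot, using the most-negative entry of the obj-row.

Negative obj-row entries: y: -8/3.
The most negative is -8/3 in column y, so y enters.

y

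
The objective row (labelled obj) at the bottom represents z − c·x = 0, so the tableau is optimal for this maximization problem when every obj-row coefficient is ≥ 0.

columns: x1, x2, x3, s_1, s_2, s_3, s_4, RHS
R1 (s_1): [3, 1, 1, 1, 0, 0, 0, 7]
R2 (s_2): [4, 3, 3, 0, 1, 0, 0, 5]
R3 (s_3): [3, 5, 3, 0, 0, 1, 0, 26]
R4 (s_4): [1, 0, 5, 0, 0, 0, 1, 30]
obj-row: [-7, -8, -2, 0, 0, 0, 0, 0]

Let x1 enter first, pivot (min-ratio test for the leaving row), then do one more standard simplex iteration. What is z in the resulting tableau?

Ratio test on column x1 — row 1: 7/3 = 7/3; row 2: 5/4 = 5/4; row 3: 26/3 = 26/3; row 4: 30/1 = 30. Minimum is 5/4 at row 2 (s_2 leaves); pivot element 4.
Pivot on row 2; the obj-row RHS becomes 0 − (-7)·(5/4) = 35/4.
Next entering variable (most negative obj-row entry -11/4): x2.
Ratio test on column x2 — row 1: entry -5/4 ≤ 0; row 2: (5/4)/(3/4) = 5/3; row 3: (89/4)/(11/4) = 89/11; row 4: entry -3/4 ≤ 0. Minimum is 5/3 at row 2 (x1 leaves); pivot element 3/4.
After the second pivot the obj-row RHS is 35/4 − (-11/4)·(5/3) = 40/3.

40/3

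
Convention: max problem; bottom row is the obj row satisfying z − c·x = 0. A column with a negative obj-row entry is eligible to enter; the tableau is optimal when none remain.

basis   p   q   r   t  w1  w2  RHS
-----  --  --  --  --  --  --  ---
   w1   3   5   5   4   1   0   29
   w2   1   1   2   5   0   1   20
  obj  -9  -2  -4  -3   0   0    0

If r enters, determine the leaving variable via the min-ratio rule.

Column r entries and ratios — w1: 29/5 = 29/5; w2: 20/2 = 10.
Smallest ratio is 29/5 in the row of w1, so w1 leaves.

w1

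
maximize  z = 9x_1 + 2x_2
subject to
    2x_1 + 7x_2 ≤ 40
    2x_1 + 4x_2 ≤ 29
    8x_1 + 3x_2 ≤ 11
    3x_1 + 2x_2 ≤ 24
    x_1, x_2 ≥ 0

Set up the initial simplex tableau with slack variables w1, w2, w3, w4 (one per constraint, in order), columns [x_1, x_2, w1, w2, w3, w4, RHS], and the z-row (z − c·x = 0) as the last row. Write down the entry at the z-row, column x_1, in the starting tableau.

The z-row carries the negated objective coefficients: the x_1 entry is -9.

-9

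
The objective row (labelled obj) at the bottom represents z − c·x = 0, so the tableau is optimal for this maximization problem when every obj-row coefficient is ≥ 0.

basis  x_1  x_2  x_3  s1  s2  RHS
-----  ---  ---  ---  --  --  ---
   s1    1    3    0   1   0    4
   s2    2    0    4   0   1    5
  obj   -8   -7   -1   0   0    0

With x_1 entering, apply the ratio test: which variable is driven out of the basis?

Column x_1 entries and ratios — s1: 4/1 = 4; s2: 5/2 = 5/2.
Smallest ratio is 5/2 in the row of s2, so s2 leaves.

s2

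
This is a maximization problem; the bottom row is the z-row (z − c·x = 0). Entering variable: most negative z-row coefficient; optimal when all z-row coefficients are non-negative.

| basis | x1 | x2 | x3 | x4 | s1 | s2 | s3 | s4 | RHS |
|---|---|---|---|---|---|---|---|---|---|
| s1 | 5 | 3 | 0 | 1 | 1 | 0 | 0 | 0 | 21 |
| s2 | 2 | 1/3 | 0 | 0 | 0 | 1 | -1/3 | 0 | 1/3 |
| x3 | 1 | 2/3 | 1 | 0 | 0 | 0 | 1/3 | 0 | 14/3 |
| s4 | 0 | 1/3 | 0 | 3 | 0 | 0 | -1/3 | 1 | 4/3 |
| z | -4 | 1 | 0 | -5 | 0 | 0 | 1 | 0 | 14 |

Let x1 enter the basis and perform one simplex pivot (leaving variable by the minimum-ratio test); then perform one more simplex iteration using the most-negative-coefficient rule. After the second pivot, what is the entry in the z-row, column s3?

-2/9

Ratio test on column x1 — row 1: 21/5 = 21/5; row 2: (1/3)/2 = 1/6; row 3: (14/3)/1 = 14/3; row 4: entry 0 ≤ 0. Minimum is 1/6 at row 2 (s2 leaves); pivot element 2.
Divide row 2 by 2; eliminate column x1 from the other rows.
Second iteration: most negative z-row entry is -5 in column x4, so x4 enters.
Ratio test on column x4 — row 1: (121/6)/1 = 121/6; row 2: entry 0 ≤ 0; row 3: entry 0 ≤ 0; row 4: (4/3)/3 = 4/9. Minimum is 4/9 at row 4 (s4 leaves); pivot element 3.
Divide row 4 by 3; eliminate column x4 from the other rows.
After both pivots, the entry at the z-row, column s3 is -2/9.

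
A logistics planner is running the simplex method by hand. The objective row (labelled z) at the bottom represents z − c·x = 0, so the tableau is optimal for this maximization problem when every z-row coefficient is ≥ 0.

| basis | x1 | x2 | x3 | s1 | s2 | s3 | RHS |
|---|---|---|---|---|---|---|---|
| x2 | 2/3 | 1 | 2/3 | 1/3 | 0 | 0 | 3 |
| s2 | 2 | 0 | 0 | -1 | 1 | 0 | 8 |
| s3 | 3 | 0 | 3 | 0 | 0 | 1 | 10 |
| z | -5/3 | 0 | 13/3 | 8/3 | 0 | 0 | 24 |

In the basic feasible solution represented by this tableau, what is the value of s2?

8

s2 is basic (row 2); its value is the RHS of that row, 8.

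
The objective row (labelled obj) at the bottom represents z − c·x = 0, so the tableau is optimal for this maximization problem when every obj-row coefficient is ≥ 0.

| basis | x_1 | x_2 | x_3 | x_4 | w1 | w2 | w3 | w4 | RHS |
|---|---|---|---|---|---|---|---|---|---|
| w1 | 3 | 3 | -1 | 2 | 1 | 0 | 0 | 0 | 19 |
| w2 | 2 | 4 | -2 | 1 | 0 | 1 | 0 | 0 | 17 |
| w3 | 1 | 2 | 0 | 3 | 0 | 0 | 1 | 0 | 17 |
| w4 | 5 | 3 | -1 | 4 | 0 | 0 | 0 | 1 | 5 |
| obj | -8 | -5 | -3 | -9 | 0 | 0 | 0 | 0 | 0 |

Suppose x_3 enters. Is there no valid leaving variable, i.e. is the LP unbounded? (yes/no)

yes

Every constraint-row entry in column x_3 is ≤ 0, so increasing x_3 is unbounded.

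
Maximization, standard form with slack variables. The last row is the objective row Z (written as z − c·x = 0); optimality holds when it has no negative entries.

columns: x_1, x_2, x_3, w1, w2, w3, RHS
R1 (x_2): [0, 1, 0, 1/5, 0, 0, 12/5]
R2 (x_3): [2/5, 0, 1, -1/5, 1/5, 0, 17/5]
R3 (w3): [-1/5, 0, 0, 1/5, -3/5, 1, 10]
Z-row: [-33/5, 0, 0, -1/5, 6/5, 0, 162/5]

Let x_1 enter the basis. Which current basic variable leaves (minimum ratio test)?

x_3

Column x_1 entries and ratios — x_2: 0 ≤ 0, skip; x_3: (17/5)/(2/5) = 17/2; w3: -1/5 ≤ 0, skip.
Smallest ratio is 17/2 in the row of x_3, so x_3 leaves.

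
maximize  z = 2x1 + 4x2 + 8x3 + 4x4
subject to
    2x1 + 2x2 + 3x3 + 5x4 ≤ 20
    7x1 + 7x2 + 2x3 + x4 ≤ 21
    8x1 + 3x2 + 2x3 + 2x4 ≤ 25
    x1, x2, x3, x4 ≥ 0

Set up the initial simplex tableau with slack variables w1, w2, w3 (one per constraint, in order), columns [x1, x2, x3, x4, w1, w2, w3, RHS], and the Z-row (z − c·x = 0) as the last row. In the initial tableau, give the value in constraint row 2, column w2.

1

Slack w2 belongs to constraint 2; its column is the unit vector e_2, so the entry in row 2 is 1.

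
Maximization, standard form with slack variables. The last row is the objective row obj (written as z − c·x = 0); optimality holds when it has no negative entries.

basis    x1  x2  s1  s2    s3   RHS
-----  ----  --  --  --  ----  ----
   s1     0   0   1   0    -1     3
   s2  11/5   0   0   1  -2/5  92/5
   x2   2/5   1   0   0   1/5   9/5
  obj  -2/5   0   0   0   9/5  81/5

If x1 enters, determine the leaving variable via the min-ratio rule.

x2

Column x1 entries and ratios — s1: 0 ≤ 0, skip; s2: (92/5)/(11/5) = 92/11; x2: (9/5)/(2/5) = 9/2.
Smallest ratio is 9/2 in the row of x2, so x2 leaves.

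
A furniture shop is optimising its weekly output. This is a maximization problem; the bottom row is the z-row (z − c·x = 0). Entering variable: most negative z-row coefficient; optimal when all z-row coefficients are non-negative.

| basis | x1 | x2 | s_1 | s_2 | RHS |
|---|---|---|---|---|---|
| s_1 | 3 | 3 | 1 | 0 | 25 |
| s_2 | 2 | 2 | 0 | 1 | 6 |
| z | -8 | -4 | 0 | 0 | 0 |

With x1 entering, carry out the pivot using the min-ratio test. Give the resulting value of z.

24

Ratio test on column x1 — row 1: 25/3 = 25/3; row 2: 6/2 = 3. Minimum is 3 at row 2 (s_2 leaves); pivot element 2.
Pivot on row 2; the z-row RHS becomes 0 − (-8)·3 = 24.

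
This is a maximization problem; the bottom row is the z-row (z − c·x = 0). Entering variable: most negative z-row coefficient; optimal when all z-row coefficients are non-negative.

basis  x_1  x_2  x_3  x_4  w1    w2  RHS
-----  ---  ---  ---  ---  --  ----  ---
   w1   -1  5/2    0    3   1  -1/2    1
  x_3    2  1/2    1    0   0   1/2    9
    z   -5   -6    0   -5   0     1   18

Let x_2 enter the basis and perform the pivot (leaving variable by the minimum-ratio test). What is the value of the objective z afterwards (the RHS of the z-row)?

102/5

Ratio test on column x_2 — row 1: 1/(5/2) = 2/5; row 2: 9/(1/2) = 18. Minimum is 2/5 at row 1 (w1 leaves); pivot element 5/2.
Pivot on row 1; the z-row RHS becomes 18 − (-6)·(2/5) = 102/5.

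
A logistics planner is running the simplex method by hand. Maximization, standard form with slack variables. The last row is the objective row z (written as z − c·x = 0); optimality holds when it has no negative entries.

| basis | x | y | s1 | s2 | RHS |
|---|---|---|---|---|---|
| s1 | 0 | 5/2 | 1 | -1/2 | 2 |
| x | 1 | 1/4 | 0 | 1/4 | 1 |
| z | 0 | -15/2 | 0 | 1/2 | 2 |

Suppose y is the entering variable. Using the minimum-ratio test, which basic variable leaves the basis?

s1

Column y entries and ratios — s1: 2/(5/2) = 4/5; x: 1/(1/4) = 4.
Smallest ratio is 4/5 in the row of s1, so s1 leaves.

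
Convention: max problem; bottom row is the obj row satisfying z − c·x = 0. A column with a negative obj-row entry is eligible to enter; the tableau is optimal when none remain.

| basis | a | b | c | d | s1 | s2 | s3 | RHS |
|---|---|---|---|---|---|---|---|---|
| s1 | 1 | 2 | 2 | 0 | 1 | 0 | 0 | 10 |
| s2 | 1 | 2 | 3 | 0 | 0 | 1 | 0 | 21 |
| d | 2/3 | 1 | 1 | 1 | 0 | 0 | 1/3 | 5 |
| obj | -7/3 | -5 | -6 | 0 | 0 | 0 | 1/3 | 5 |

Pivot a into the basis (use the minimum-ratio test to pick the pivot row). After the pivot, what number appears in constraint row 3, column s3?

Ratio test on column a — row 1: 10/1 = 10; row 2: 21/1 = 21; row 3: 5/(2/3) = 15/2. Minimum is 15/2 at row 3 (d leaves); pivot element 2/3.
Divide row 3 by 2/3; eliminate column a from the other rows.
In the new row 3, the s3 entry is the old entry divided by the pivot: (1/3)/(2/3) = 1/2.

1/2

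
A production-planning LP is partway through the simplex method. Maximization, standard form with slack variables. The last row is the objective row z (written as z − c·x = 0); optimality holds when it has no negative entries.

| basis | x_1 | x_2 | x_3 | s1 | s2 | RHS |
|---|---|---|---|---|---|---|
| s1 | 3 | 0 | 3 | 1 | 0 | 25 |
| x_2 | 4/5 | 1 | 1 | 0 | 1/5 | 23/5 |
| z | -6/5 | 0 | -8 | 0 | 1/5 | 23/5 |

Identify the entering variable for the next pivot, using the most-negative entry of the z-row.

Negative z-row entries: x_1: -6/5, x_3: -8.
The most negative is -8 in column x_3, so x_3 enters.

x_3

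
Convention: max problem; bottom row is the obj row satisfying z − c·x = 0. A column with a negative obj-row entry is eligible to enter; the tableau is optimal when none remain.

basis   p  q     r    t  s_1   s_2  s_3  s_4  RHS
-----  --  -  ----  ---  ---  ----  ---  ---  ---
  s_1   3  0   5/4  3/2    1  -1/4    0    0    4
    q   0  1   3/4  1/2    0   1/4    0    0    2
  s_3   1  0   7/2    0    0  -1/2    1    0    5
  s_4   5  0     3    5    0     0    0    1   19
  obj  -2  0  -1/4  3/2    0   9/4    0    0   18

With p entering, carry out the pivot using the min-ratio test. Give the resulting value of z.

62/3

Ratio test on column p — row 1: 4/3 = 4/3; row 2: entry 0 ≤ 0; row 3: 5/1 = 5; row 4: 19/5 = 19/5. Minimum is 4/3 at row 1 (s_1 leaves); pivot element 3.
Pivot on row 1; the obj-row RHS becomes 18 − (-2)·(4/3) = 62/3.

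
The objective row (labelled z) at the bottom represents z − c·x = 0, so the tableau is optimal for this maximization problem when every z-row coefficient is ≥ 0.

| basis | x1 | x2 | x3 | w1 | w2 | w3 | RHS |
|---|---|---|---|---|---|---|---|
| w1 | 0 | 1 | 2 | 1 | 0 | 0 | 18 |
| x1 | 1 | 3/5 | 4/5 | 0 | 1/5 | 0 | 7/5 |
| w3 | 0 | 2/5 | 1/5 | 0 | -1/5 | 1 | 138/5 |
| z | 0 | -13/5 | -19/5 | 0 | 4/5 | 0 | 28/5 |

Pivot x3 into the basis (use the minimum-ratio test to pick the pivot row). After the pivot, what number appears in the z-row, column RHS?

Ratio test on column x3 — row 1: 18/2 = 9; row 2: (7/5)/(4/5) = 7/4; row 3: (138/5)/(1/5) = 138. Minimum is 7/4 at row 2 (x1 leaves); pivot element 4/5.
Divide row 2 by 4/5; eliminate column x3 from the other rows.
z-row update in column RHS: 28/5 − (-19/5)·(7/4) = 49/4.

49/4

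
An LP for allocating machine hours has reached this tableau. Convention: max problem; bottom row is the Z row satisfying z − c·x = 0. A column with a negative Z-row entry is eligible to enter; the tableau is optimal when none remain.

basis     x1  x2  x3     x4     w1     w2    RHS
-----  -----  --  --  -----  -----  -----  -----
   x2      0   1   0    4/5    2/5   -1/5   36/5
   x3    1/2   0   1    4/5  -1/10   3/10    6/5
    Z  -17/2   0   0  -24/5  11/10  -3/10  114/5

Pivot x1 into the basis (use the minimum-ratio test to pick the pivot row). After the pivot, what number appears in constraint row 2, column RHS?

12/5

Ratio test on column x1 — row 1: entry 0 ≤ 0; row 2: (6/5)/(1/2) = 12/5. Minimum is 12/5 at row 2 (x3 leaves); pivot element 1/2.
Divide row 2 by 1/2; eliminate column x1 from the other rows.
In the new row 2, the RHS entry is the old entry divided by the pivot: (6/5)/(1/2) = 12/5.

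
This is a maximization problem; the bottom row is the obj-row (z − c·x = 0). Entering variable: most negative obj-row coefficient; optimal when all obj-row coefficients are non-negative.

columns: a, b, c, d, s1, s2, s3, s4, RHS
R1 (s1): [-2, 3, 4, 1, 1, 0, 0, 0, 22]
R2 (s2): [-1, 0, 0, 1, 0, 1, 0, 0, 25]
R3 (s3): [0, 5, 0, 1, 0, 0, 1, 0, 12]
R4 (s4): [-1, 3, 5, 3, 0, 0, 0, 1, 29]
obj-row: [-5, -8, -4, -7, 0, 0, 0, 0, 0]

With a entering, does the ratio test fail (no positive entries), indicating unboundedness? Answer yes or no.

Every constraint-row entry in column a is ≤ 0, so increasing a is unbounded.

yes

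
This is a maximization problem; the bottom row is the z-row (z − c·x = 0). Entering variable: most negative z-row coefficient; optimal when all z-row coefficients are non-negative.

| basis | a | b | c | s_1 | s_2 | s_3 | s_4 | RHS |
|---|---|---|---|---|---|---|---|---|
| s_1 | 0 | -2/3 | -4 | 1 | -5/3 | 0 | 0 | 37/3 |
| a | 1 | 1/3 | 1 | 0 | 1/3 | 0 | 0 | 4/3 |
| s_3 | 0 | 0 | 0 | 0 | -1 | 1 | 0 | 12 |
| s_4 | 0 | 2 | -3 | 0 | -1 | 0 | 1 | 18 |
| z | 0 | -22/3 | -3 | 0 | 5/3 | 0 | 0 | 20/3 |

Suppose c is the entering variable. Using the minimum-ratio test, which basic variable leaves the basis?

a

Column c entries and ratios — s_1: -4 ≤ 0, skip; a: (4/3)/1 = 4/3; s_3: 0 ≤ 0, skip; s_4: -3 ≤ 0, skip.
Smallest ratio is 4/3 in the row of a, so a leaves.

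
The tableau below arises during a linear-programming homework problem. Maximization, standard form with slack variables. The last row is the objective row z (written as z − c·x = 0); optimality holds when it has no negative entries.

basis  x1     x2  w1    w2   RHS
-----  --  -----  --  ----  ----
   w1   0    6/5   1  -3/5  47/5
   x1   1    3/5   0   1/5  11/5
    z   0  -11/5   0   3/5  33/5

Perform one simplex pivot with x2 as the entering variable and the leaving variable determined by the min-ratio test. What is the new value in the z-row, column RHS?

44/3

Ratio test on column x2 — row 1: (47/5)/(6/5) = 47/6; row 2: (11/5)/(3/5) = 11/3. Minimum is 11/3 at row 2 (x1 leaves); pivot element 3/5.
Divide row 2 by 3/5; eliminate column x2 from the other rows.
z-row update in column RHS: 33/5 − (-11/5)·(11/3) = 44/3.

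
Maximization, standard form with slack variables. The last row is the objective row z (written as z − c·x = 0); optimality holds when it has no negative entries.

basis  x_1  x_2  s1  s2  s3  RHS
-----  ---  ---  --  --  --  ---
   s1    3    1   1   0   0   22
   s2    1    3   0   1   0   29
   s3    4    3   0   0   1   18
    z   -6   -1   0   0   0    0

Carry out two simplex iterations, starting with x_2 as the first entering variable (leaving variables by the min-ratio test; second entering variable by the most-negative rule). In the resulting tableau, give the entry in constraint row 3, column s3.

Ratio test on column x_2 — row 1: 22/1 = 22; row 2: 29/3 = 29/3; row 3: 18/3 = 6. Minimum is 6 at row 3 (s3 leaves); pivot element 3.
Divide row 3 by 3; eliminate column x_2 from the other rows.
Second iteration: most negative z-row entry is -14/3 in column x_1, so x_1 enters.
Ratio test on column x_1 — row 1: 16/(5/3) = 48/5; row 2: entry -3 ≤ 0; row 3: 6/(4/3) = 9/2. Minimum is 9/2 at row 3 (x_2 leaves); pivot element 4/3.
Divide row 3 by 4/3; eliminate column x_1 from the other rows.
After both pivots, the entry at constraint row 3, column s3 is 1/4.

1/4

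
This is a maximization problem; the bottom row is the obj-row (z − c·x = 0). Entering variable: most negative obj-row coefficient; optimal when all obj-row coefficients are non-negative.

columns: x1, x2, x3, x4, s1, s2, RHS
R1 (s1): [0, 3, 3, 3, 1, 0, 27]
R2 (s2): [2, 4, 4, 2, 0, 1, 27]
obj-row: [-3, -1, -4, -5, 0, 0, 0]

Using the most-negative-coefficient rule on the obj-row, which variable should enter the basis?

x4

Negative obj-row entries: x1: -3, x2: -1, x3: -4, x4: -5.
The most negative is -5 in column x4, so x4 enters.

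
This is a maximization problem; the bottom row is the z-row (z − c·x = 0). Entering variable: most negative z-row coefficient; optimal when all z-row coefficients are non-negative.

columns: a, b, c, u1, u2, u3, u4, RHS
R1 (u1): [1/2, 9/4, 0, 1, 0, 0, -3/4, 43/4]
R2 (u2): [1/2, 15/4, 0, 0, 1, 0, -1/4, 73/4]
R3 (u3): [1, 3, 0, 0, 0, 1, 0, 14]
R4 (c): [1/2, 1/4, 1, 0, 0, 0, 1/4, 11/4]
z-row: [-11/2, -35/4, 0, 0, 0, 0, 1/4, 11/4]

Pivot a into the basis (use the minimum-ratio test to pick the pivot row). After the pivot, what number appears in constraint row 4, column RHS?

11/2

Ratio test on column a — row 1: (43/4)/(1/2) = 43/2; row 2: (73/4)/(1/2) = 73/2; row 3: 14/1 = 14; row 4: (11/4)/(1/2) = 11/2. Minimum is 11/2 at row 4 (c leaves); pivot element 1/2.
Divide row 4 by 1/2; eliminate column a from the other rows.
In the new row 4, the RHS entry is the old entry divided by the pivot: (11/4)/(1/2) = 11/2.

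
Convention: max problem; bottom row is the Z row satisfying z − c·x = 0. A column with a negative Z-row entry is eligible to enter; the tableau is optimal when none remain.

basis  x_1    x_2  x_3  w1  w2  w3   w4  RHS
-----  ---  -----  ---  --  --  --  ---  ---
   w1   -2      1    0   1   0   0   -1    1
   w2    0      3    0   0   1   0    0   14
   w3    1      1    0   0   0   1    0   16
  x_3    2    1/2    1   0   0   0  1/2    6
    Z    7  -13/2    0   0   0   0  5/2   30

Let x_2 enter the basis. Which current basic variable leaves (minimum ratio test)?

w1

Column x_2 entries and ratios — w1: 1/1 = 1; w2: 14/3 = 14/3; w3: 16/1 = 16; x_3: 6/(1/2) = 12.
Smallest ratio is 1 in the row of w1, so w1 leaves.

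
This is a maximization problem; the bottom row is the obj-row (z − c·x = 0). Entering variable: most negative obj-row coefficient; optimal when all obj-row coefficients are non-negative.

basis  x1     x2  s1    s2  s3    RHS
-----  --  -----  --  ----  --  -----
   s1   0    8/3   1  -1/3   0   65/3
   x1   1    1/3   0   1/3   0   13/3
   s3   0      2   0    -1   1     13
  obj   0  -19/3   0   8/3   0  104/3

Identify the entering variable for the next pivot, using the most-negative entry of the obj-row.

x2

Negative obj-row entries: x2: -19/3.
The most negative is -19/3 in column x2, so x2 enters.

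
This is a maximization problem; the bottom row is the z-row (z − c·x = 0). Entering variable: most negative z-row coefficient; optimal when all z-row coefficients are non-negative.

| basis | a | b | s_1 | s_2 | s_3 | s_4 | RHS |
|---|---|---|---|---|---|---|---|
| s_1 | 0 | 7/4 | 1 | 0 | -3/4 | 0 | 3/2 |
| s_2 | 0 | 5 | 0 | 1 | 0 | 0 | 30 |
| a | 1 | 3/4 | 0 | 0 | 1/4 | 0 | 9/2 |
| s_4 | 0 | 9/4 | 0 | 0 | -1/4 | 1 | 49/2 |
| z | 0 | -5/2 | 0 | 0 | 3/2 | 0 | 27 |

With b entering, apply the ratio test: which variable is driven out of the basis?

s_1

Column b entries and ratios — s_1: (3/2)/(7/4) = 6/7; s_2: 30/5 = 6; a: (9/2)/(3/4) = 6; s_4: (49/2)/(9/4) = 98/9.
Smallest ratio is 6/7 in the row of s_1, so s_1 leaves.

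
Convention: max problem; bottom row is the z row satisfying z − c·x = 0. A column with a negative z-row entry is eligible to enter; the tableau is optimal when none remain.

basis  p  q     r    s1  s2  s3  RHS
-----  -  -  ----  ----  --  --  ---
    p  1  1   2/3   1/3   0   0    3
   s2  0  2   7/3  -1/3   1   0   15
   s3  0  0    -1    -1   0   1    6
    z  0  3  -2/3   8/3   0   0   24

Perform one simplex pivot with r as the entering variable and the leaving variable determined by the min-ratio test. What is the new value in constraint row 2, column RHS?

Ratio test on column r — row 1: 3/(2/3) = 9/2; row 2: 15/(7/3) = 45/7; row 3: entry -1 ≤ 0. Minimum is 9/2 at row 1 (p leaves); pivot element 2/3.
Divide row 1 by 2/3; eliminate column r from the other rows.
Row 2 update in column RHS: 15 − (7/3)·(9/2) = 9/2.

9/2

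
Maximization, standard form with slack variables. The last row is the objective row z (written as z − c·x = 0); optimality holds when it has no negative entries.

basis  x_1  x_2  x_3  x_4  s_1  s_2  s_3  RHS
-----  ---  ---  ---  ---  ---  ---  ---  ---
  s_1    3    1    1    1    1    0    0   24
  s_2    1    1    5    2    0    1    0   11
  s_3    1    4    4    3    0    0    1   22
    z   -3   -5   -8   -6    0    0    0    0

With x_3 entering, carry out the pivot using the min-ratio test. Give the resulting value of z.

88/5

Ratio test on column x_3 — row 1: 24/1 = 24; row 2: 11/5 = 11/5; row 3: 22/4 = 11/2. Minimum is 11/5 at row 2 (s_2 leaves); pivot element 5.
Pivot on row 2; the z-row RHS becomes 0 − (-8)·(11/5) = 88/5.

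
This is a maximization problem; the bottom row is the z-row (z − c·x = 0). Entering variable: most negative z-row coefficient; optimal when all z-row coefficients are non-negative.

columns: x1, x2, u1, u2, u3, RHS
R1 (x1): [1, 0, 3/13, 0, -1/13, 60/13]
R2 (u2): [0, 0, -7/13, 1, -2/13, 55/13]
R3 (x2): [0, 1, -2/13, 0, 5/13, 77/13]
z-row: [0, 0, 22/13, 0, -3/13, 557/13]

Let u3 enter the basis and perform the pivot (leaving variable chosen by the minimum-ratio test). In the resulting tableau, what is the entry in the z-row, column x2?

3/5

Ratio test on column u3 — row 1: entry -1/13 ≤ 0; row 2: entry -2/13 ≤ 0; row 3: (77/13)/(5/13) = 77/5. Minimum is 77/5 at row 3 (x2 leaves); pivot element 5/13.
Divide row 3 by 5/13; eliminate column u3 from the other rows.
z-row update in column x2: 0 − (-3/13)·(13/5) = 3/5.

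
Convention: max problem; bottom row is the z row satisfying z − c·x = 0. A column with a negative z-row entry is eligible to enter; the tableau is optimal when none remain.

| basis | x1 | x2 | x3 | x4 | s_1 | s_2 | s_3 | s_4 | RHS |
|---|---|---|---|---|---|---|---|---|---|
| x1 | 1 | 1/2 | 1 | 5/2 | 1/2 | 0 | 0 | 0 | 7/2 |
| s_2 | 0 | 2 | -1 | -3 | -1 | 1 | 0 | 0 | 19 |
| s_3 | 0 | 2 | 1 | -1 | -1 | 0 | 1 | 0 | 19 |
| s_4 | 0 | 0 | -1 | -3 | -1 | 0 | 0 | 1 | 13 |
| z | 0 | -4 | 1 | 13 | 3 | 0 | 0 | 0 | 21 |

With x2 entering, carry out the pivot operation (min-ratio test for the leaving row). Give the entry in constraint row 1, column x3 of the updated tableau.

Ratio test on column x2 — row 1: (7/2)/(1/2) = 7; row 2: 19/2 = 19/2; row 3: 19/2 = 19/2; row 4: entry 0 ≤ 0. Minimum is 7 at row 1 (x1 leaves); pivot element 1/2.
Divide row 1 by 1/2; eliminate column x2 from the other rows.
In the new row 1, the x3 entry is the old entry divided by the pivot: 1/(1/2) = 2.

2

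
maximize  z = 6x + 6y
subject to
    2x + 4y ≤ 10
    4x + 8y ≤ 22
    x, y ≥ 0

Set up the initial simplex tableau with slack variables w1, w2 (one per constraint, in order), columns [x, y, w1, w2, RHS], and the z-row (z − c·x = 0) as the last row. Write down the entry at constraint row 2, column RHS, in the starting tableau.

The RHS of constraint 2 is b_2 = 22.

22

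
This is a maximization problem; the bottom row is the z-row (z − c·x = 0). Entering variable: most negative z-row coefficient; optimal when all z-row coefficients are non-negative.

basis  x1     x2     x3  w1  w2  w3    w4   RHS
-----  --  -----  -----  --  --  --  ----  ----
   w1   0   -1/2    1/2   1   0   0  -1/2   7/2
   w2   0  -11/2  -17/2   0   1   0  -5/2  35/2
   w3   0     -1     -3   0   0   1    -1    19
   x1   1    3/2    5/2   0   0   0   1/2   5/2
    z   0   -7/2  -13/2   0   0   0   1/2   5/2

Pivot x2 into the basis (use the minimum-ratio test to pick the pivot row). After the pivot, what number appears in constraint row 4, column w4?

1/3

Ratio test on column x2 — row 1: entry -1/2 ≤ 0; row 2: entry -11/2 ≤ 0; row 3: entry -1 ≤ 0; row 4: (5/2)/(3/2) = 5/3. Minimum is 5/3 at row 4 (x1 leaves); pivot element 3/2.
Divide row 4 by 3/2; eliminate column x2 from the other rows.
In the new row 4, the w4 entry is the old entry divided by the pivot: (1/2)/(3/2) = 1/3.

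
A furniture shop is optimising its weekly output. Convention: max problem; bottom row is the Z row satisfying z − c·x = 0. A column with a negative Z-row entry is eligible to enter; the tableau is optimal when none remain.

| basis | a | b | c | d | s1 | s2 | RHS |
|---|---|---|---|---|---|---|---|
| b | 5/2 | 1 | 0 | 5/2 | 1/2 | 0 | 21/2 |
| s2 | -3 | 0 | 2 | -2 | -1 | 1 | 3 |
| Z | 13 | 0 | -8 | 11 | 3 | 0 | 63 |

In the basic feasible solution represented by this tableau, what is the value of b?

21/2

b is basic (row 1); its value is the RHS of that row, 21/2.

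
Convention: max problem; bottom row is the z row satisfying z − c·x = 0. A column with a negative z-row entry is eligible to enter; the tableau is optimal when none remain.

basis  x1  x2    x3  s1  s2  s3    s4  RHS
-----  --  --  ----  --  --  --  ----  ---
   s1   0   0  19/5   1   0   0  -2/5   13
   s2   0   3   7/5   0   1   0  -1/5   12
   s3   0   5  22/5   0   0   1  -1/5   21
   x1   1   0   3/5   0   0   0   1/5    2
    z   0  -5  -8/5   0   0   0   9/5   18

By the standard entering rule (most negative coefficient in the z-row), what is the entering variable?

Negative z-row entries: x2: -5, x3: -8/5.
The most negative is -5 in column x2, so x2 enters.

x2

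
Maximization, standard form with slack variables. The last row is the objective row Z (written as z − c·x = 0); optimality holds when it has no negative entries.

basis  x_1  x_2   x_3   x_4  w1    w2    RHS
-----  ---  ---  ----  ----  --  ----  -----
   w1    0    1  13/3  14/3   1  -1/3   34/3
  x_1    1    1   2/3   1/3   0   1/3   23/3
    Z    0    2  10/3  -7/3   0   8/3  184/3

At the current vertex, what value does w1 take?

34/3

w1 is basic (row 1); its value is the RHS of that row, 34/3.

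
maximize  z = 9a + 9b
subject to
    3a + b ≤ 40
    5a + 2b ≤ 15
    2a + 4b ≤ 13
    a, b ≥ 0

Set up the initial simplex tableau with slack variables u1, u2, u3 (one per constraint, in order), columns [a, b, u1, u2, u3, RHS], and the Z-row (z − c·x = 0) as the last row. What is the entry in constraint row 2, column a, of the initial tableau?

Constraint 2 has coefficient 5 on a.

5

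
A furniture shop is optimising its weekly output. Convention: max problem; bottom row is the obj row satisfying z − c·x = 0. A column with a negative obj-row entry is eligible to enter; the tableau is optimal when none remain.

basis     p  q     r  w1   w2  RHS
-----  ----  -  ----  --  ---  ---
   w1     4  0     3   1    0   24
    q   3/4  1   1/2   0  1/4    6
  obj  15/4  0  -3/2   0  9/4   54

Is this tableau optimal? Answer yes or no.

The obj-row has a negative entry -3/2 in column r, so it is not optimal.

no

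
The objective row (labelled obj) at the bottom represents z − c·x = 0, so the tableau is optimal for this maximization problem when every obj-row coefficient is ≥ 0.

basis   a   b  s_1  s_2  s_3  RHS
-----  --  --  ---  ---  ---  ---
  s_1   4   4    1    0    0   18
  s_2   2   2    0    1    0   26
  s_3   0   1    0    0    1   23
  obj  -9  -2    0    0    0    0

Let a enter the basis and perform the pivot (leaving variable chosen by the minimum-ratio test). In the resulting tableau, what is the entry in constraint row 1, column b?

Ratio test on column a — row 1: 18/4 = 9/2; row 2: 26/2 = 13; row 3: entry 0 ≤ 0. Minimum is 9/2 at row 1 (s_1 leaves); pivot element 4.
Divide row 1 by 4; eliminate column a from the other rows.
In the new row 1, the b entry is the old entry divided by the pivot: 4/4 = 1.

1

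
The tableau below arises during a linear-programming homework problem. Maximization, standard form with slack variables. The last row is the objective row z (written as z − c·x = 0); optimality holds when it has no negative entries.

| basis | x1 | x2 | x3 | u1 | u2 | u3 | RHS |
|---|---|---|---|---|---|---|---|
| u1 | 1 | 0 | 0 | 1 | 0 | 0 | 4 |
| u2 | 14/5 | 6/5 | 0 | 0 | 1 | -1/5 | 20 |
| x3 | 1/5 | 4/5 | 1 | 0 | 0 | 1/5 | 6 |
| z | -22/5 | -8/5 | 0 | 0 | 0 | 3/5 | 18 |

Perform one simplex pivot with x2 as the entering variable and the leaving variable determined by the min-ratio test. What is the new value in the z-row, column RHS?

30

Ratio test on column x2 — row 1: entry 0 ≤ 0; row 2: 20/(6/5) = 50/3; row 3: 6/(4/5) = 15/2. Minimum is 15/2 at row 3 (x3 leaves); pivot element 4/5.
Divide row 3 by 4/5; eliminate column x2 from the other rows.
z-row update in column RHS: 18 − (-8/5)·(15/2) = 30.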